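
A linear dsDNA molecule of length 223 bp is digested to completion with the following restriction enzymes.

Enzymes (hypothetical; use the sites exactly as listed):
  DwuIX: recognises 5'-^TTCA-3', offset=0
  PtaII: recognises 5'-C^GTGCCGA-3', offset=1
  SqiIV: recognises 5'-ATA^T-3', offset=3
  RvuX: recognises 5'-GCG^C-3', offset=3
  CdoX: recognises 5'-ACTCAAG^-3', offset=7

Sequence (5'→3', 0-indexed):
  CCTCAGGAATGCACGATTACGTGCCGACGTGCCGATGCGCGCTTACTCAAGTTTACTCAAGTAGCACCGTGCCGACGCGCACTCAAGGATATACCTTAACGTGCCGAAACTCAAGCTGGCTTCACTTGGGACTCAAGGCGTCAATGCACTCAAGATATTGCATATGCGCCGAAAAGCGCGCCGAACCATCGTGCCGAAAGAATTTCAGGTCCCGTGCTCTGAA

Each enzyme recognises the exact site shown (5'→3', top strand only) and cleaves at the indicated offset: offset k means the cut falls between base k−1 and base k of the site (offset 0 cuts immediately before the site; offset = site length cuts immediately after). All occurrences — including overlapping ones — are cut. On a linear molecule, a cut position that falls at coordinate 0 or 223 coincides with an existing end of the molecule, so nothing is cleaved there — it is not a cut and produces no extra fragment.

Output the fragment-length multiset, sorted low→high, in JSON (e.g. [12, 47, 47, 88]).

Scan for sites:
  DwuIX TTCA/0: at [120, 203] ⇒ [120, 203]
  PtaII CGTGCCGA/1: at [19, 27, 67, 99, 189] ⇒ [20, 28, 68, 100, 190]
  SqiIV ATAT/3: at [88, 154, 161] ⇒ [91, 157, 164]
  RvuX GCGC/3: at [36, 38, 76, 165, 175, 177] ⇒ [39, 41, 79, 168, 178, 180]
  CdoX ACTCAAG/7: at [44, 54, 80, 108, 130, 147] ⇒ [51, 61, 87, 115, 137, 154]

Pooled cuts: [20, 28, 39, 41, 51, 61, 68, 79, 87, 91, 100, 115, 120, 137, 154, 157, 164, 168, 178, 180, 190, 203]

Fragments:
  [0,20): 20 bp
  [20,28): 8 bp
  [28,39): 11 bp
  [39,41): 2 bp
  [41,51): 10 bp
  [51,61): 10 bp
  [61,68): 7 bp
  [68,79): 11 bp
  [79,87): 8 bp
  [87,91): 4 bp
  [91,100): 9 bp
  [100,115): 15 bp
  [115,120): 5 bp
  [120,137): 17 bp
  [137,154): 17 bp
  [154,157): 3 bp
  [157,164): 7 bp
  [164,168): 4 bp
  [168,178): 10 bp
  [178,180): 2 bp
  [180,190): 10 bp
  [190,203): 13 bp
  [203,223): 20 bp

[2,2,3,4,4,5,7,7,8,8,9,10,10,10,10,11,11,13,15,17,17,20,20]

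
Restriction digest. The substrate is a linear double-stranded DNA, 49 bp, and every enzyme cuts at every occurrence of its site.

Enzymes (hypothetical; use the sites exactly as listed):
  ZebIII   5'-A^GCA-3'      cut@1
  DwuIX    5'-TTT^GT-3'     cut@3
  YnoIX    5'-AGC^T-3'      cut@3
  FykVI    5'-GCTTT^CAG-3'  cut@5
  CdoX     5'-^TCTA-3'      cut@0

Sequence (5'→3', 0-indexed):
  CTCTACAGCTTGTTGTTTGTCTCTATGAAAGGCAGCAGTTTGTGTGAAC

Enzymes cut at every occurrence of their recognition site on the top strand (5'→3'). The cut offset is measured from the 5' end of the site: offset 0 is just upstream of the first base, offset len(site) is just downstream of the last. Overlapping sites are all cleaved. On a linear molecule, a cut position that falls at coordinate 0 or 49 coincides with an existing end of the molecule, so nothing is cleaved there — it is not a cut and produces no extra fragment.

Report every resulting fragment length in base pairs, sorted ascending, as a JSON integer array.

Site scan:
  ZebIII (AGCA, off=1): starts [33] → cuts [34]
  DwuIX (TTTGT, off=3): starts [15, 38] → cuts [18, 41]
  YnoIX (AGCT, off=3): starts [6] → cuts [9]
  FykVI (GCTTTCAG, off=5): no sites
  CdoX (TCTA, off=0): starts [1, 21] → cuts [1, 21]

Pooled cuts: [1, 9, 18, 21, 34, 41]

Fragment lengths:
  [0,1): 1 bp
  [1,9): 8 bp
  [9,18): 9 bp
  [18,21): 3 bp
  [21,34): 13 bp
  [34,41): 7 bp
  [41,49): 8 bp

[1,3,7,8,8,9,13]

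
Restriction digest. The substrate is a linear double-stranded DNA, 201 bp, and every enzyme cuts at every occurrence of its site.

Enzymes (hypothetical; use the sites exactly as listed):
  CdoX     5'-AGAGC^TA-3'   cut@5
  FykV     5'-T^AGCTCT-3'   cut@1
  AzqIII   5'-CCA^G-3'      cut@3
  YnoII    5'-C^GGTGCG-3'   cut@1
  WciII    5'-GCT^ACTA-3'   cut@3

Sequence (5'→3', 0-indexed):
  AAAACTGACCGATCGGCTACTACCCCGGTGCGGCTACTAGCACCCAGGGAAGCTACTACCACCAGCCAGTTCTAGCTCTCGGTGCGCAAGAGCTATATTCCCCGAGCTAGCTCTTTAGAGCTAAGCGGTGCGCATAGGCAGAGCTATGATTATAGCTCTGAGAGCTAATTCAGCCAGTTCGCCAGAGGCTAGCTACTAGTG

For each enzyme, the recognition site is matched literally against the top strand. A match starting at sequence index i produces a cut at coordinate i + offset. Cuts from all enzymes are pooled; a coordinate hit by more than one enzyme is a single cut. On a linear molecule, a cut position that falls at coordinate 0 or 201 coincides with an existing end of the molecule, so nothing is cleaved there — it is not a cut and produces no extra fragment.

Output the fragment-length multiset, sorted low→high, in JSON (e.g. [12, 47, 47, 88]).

Scan for sites:
  CdoX AGAGCTA/5: at [88, 116, 139, 160] ⇒ [93, 121, 144, 165]
  FykV TAGCTCT/1: at [72, 107, 152] ⇒ [73, 108, 153]
  AzqIII CCAG/3: at [43, 61, 65, 173, 181] ⇒ [46, 64, 68, 176, 184]
  YnoII CGGTGCG/1: at [25, 79, 125] ⇒ [26, 80, 126]
  WciII GCTACTA/3: at [15, 32, 51, 191] ⇒ [18, 35, 54, 194]

All cut coordinates (distinct, sorted): [18, 26, 35, 46, 54, 64, 68, 73, 80, 93, 108, 121, 126, 144, 153, 165, 176, 184, 194]

Fragments:
  [0,18): 18 bp
  [18,26): 8 bp
  [26,35): 9 bp
  [35,46): 11 bp
  [46,54): 8 bp
  [54,64): 10 bp
  [64,68): 4 bp
  [68,73): 5 bp
  [73,80): 7 bp
  [80,93): 13 bp
  [93,108): 15 bp
  [108,121): 13 bp
  [121,126): 5 bp
  [126,144): 18 bp
  [144,153): 9 bp
  [153,165): 12 bp
  [165,176): 11 bp
  [176,184): 8 bp
  [184,194): 10 bp
  [194,201): 7 bp

[4,5,5,7,7,8,8,8,9,9,10,10,11,11,12,13,13,15,18,18]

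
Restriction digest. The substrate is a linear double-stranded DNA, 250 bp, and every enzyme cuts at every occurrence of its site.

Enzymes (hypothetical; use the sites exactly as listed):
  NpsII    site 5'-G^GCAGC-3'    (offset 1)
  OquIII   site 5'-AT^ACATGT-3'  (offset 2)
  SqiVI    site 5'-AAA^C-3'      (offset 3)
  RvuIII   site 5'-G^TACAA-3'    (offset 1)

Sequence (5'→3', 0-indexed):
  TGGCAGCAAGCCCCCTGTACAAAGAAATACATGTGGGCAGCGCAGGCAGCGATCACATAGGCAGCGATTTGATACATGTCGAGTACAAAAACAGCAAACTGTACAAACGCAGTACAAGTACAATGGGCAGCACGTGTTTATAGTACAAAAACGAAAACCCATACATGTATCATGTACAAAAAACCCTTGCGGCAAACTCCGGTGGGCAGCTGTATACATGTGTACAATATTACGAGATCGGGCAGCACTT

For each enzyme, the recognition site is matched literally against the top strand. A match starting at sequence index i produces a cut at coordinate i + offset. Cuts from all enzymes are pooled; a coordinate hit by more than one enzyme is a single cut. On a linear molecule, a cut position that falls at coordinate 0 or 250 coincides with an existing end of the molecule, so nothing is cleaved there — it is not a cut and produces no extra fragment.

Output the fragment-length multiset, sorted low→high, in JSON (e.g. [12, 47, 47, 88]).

[2,3,5,5,6,6,6,7,7,8,8,8,8,9,9,9,9,10,10,11,12,13,13,15,15,17,19]

Scan for sites:
  NpsII (GGCAGC, off=1): starts [1, 35, 44, 59, 125, 204, 240] → cuts [2, 36, 45, 60, 126, 205, 241]
  OquIII (ATACATGT, off=2): starts [26, 71, 160, 213] → cuts [28, 73, 162, 215]
  SqiVI (AAAC, off=3): starts [88, 95, 104, 148, 154, 180, 193] → cuts [91, 98, 107, 151, 157, 183, 196]
  RvuIII (GTACAA, off=1): starts [16, 82, 100, 111, 117, 142, 173, 221] → cuts [17, 83, 101, 112, 118, 143, 174, 222]

Pooled cuts: [2, 17, 28, 36, 45, 60, 73, 83, 91, 98, 101, 107, 112, 118, 126, 143, 151, 157, 162, 174, 183, 196, 205, 215, 222, 241]

Fragments:
  [0,2): 2 bp
  [2,17): 15 bp
  [17,28): 11 bp
  [28,36): 8 bp
  [36,45): 9 bp
  [45,60): 15 bp
  [60,73): 13 bp
  [73,83): 10 bp
  [83,91): 8 bp
  [91,98): 7 bp
  [98,101): 3 bp
  [101,107): 6 bp
  [107,112): 5 bp
  [112,118): 6 bp
  [118,126): 8 bp
  [126,143): 17 bp
  [143,151): 8 bp
  [151,157): 6 bp
  [157,162): 5 bp
  [162,174): 12 bp
  [174,183): 9 bp
  [183,196): 13 bp
  [196,205): 9 bp
  [205,215): 10 bp
  [215,222): 7 bp
  [222,241): 19 bp
  [241,250): 9 bp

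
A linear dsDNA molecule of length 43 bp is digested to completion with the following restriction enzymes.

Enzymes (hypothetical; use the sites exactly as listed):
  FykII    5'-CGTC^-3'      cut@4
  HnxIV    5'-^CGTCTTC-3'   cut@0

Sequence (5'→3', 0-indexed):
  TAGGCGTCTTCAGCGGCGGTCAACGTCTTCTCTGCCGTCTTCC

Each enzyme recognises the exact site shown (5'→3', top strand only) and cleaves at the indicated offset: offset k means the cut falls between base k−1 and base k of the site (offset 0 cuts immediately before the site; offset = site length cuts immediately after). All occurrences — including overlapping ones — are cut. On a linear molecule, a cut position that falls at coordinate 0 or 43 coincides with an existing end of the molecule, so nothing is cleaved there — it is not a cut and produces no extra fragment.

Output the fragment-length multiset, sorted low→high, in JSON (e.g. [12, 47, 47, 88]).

Per-enzyme occurrences:
  FykII CGTC/4: at [4, 23, 35] ⇒ [8, 27, 39]
  HnxIV CGTCTTC/0: at [4, 23, 35] ⇒ [4, 23, 35]

All cut coordinates (distinct, sorted): [4, 8, 23, 27, 35, 39]

Fragments:
  [0,4): 4 bp
  [4,8): 4 bp
  [8,23): 15 bp
  [23,27): 4 bp
  [27,35): 8 bp
  [35,39): 4 bp
  [39,43): 4 bp

[4,4,4,4,4,8,15]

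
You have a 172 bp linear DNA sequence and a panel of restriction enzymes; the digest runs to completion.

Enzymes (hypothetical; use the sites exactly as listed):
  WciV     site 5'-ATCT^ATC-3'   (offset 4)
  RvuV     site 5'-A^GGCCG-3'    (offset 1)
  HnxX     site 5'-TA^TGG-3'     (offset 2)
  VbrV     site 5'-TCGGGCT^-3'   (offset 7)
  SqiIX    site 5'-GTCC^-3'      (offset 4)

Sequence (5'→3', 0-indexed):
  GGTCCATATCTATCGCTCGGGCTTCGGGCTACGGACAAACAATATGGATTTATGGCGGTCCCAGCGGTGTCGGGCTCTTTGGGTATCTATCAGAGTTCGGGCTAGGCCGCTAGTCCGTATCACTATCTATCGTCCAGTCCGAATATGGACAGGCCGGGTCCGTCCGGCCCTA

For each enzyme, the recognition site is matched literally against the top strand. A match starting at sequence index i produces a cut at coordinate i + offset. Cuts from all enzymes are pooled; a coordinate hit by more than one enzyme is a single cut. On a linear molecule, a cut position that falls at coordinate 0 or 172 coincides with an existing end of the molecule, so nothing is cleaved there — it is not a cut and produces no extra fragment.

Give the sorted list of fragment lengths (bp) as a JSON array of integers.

[1,4,5,5,5,6,6,7,7,7,8,9,10,12,12,12,12,14,15,15]

Scan for sites:
  WciV ATCTATC/4: at [7, 84, 124] ⇒ [11, 88, 128]
  RvuV AGGCCG/1: at [103, 150] ⇒ [104, 151]
  HnxX TATGG/2: at [42, 50, 143] ⇒ [44, 52, 145]
  VbrV TCGGGCT/7: at [16, 23, 69, 96] ⇒ [23, 30, 76, 103]
  SqiIX GTCC/4: at [1, 57, 112, 131, 136, 157, 161] ⇒ [5, 61, 116, 135, 140, 161, 165]

All cut coordinates (distinct, sorted): [5, 11, 23, 30, 44, 52, 61, 76, 88, 103, 104, 116, 128, 135, 140, 145, 151, 161, 165]

Fragment lengths:
  [0,5): 5 bp
  [5,11): 6 bp
  [11,23): 12 bp
  [23,30): 7 bp
  [30,44): 14 bp
  [44,52): 8 bp
  [52,61): 9 bp
  [61,76): 15 bp
  [76,88): 12 bp
  [88,103): 15 bp
  [103,104): 1 bp
  [104,116): 12 bp
  [116,128): 12 bp
  [128,135): 7 bp
  [135,140): 5 bp
  [140,145): 5 bp
  [145,151): 6 bp
  [151,161): 10 bp
  [161,165): 4 bp
  [165,172): 7 bp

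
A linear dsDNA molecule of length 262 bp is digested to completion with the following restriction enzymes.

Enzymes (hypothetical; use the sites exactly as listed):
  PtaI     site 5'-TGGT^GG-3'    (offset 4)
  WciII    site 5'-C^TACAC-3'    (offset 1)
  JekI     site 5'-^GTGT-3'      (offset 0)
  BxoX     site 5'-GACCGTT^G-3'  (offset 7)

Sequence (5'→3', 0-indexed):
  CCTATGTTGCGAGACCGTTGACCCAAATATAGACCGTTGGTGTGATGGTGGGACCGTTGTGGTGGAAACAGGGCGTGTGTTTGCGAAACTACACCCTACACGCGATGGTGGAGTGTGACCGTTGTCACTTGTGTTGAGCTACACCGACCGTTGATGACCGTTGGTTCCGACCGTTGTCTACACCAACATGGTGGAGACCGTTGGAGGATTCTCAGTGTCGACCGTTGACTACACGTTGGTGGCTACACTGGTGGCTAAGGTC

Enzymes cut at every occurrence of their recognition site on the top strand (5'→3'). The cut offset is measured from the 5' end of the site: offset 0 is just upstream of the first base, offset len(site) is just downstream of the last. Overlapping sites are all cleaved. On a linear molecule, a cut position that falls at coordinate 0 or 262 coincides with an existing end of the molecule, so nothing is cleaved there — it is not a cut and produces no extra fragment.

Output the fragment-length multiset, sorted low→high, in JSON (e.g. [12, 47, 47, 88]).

Scan for sites:
  PtaI (TGGTGG, off=4): starts [45, 59, 105, 188, 236, 248] → cuts [49, 63, 109, 192, 240, 252]
  WciII (CTACAC, off=1): starts [88, 95, 138, 177, 228, 242] → cuts [89, 96, 139, 178, 229, 243]
  JekI (GTGT, off=0): starts [39, 74, 76, 112, 130, 214] → cuts [39, 74, 76, 112, 130, 214]
  BxoX (GACCGTTG, off=7): starts [12, 31, 51, 116, 145, 155, 168, 195, 219] → cuts [19, 38, 58, 123, 152, 162, 175, 202, 226]

All cut coordinates (distinct, sorted): [19, 38, 39, 49, 58, 63, 74, 76, 89, 96, 109, 112, 123, 130, 139, 152, 162, 175, 178, 192, 202, 214, 226, 229, 240, 243, 252]

Fragment lengths:
  [0,19): 19 bp
  [19,38): 19 bp
  [38,39): 1 bp
  [39,49): 10 bp
  [49,58): 9 bp
  [58,63): 5 bp
  [63,74): 11 bp
  [74,76): 2 bp
  [76,89): 13 bp
  [89,96): 7 bp
  [96,109): 13 bp
  [109,112): 3 bp
  [112,123): 11 bp
  [123,130): 7 bp
  [130,139): 9 bp
  [139,152): 13 bp
  [152,162): 10 bp
  [162,175): 13 bp
  [175,178): 3 bp
  [178,192): 14 bp
  [192,202): 10 bp
  [202,214): 12 bp
  [214,226): 12 bp
  [226,229): 3 bp
  [229,240): 11 bp
  [240,243): 3 bp
  [243,252): 9 bp
  [252,262): 10 bp

[1,2,3,3,3,3,5,7,7,9,9,9,10,10,10,10,11,11,11,12,12,13,13,13,13,14,19,19]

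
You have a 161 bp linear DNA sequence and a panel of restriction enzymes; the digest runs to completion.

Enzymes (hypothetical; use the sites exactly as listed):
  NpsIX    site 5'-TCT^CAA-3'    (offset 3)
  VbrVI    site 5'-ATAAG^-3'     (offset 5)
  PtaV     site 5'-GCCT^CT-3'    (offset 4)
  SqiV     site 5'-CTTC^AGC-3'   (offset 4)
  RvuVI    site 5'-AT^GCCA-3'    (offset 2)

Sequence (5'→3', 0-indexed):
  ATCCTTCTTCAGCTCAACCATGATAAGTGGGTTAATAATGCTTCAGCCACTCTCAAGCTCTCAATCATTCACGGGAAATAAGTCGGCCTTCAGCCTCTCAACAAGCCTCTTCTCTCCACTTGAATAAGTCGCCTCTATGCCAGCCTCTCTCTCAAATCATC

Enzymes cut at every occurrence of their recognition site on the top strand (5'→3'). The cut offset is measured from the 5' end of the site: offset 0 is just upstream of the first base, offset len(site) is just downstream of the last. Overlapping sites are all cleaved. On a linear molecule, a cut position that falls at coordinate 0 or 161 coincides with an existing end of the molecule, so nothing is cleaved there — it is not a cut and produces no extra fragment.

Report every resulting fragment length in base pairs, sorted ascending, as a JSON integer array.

[2,4,5,6,6,8,8,9,9,9,10,10,17,17,20,21]

Site scan:
  NpsIX (TCTCAA, off=3): starts [50, 58, 95, 149] → cuts [53, 61, 98, 152]
  VbrVI (ATAAG, off=5): starts [22, 77, 123] → cuts [27, 82, 128]
  PtaV (GCCTCT, off=4): starts [92, 104, 130, 142] → cuts [96, 108, 134, 146]
  SqiV (CTTCAGC, off=4): starts [6, 40, 87] → cuts [10, 44, 91]
  RvuVI (ATGCCA, off=2): starts [136] → cuts [138]

Pooled cuts: [10, 27, 44, 53, 61, 82, 91, 96, 98, 108, 128, 134, 138, 146, 152]

Fragments:
  [0,10): 10 bp
  [10,27): 17 bp
  [27,44): 17 bp
  [44,53): 9 bp
  [53,61): 8 bp
  [61,82): 21 bp
  [82,91): 9 bp
  [91,96): 5 bp
  [96,98): 2 bp
  [98,108): 10 bp
  [108,128): 20 bp
  [128,134): 6 bp
  [134,138): 4 bp
  [138,146): 8 bp
  [146,152): 6 bp
  [152,161): 9 bp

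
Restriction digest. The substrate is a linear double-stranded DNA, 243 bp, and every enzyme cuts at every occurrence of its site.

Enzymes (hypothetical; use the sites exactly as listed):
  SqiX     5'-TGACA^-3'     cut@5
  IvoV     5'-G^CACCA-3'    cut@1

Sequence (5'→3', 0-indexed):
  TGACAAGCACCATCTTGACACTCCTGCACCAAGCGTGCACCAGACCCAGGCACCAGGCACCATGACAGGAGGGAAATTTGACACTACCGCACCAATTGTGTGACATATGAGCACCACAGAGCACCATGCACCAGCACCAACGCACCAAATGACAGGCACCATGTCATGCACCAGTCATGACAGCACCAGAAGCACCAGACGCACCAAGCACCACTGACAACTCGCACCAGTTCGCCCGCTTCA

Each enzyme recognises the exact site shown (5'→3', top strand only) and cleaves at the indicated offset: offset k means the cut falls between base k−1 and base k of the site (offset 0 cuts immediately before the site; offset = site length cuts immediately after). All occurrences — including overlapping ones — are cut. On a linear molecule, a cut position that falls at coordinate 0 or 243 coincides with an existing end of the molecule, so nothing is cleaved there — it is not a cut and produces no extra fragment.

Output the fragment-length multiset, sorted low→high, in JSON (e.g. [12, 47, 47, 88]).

[1,2,2,5,5,6,6,6,6,7,7,7,8,9,9,10,10,11,11,12,12,13,13,14,16,16,19]

Per-enzyme occurrences:
  SqiX (TGACA, off=5): starts [0, 15, 62, 78, 100, 149, 177, 214] → cuts [5, 20, 67, 83, 105, 154, 182, 219]
  IvoV (GCACCA, off=1): starts [6, 25, 36, 49, 56, 88, 110, 120, 127, 133, 141, 155, 167, 182, 191, 200, 207, 223] → cuts [7, 26, 37, 50, 57, 89, 111, 121, 128, 134, 142, 156, 168, 183, 192, 201, 208, 224]

Pooled cuts: [5, 7, 20, 26, 37, 50, 57, 67, 83, 89, 105, 111, 121, 128, 134, 142, 154, 156, 168, 182, 183, 192, 201, 208, 219, 224]

Fragment lengths:
  [0,5): 5 bp
  [5,7): 2 bp
  [7,20): 13 bp
  [20,26): 6 bp
  [26,37): 11 bp
  [37,50): 13 bp
  [50,57): 7 bp
  [57,67): 10 bp
  [67,83): 16 bp
  [83,89): 6 bp
  [89,105): 16 bp
  [105,111): 6 bp
  [111,121): 10 bp
  [121,128): 7 bp
  [128,134): 6 bp
  [134,142): 8 bp
  [142,154): 12 bp
  [154,156): 2 bp
  [156,168): 12 bp
  [168,182): 14 bp
  [182,183): 1 bp
  [183,192): 9 bp
  [192,201): 9 bp
  [201,208): 7 bp
  [208,219): 11 bp
  [219,224): 5 bp
  [224,243): 19 bp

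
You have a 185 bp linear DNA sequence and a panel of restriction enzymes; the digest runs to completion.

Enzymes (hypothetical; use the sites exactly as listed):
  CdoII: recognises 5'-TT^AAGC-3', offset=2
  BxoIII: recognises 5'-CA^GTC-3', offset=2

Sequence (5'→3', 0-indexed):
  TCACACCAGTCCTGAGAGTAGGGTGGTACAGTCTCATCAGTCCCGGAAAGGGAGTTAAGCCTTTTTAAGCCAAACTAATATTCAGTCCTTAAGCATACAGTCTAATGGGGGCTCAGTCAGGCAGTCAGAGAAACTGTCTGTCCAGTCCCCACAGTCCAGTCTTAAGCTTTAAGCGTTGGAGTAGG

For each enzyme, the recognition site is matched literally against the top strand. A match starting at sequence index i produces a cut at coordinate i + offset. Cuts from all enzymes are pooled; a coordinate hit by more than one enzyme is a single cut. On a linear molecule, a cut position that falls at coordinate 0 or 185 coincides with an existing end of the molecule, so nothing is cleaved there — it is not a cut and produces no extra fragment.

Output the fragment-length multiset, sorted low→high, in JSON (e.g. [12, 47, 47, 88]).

Scan for sites:
  CdoII (TTAAGC, off=2): starts [54, 64, 88, 161, 168] → cuts [56, 66, 90, 163, 170]
  BxoIII (CAGTC, off=2): starts [6, 28, 37, 82, 97, 113, 121, 142, 151, 156] → cuts [8, 30, 39, 84, 99, 115, 123, 144, 153, 158]

All cut coordinates (distinct, sorted): [8, 30, 39, 56, 66, 84, 90, 99, 115, 123, 144, 153, 158, 163, 170]

Fragments:
  [0,8): 8 bp
  [8,30): 22 bp
  [30,39): 9 bp
  [39,56): 17 bp
  [56,66): 10 bp
  [66,84): 18 bp
  [84,90): 6 bp
  [90,99): 9 bp
  [99,115): 16 bp
  [115,123): 8 bp
  [123,144): 21 bp
  [144,153): 9 bp
  [153,158): 5 bp
  [158,163): 5 bp
  [163,170): 7 bp
  [170,185): 15 bp

[5,5,6,7,8,8,9,9,9,10,15,16,17,18,21,22]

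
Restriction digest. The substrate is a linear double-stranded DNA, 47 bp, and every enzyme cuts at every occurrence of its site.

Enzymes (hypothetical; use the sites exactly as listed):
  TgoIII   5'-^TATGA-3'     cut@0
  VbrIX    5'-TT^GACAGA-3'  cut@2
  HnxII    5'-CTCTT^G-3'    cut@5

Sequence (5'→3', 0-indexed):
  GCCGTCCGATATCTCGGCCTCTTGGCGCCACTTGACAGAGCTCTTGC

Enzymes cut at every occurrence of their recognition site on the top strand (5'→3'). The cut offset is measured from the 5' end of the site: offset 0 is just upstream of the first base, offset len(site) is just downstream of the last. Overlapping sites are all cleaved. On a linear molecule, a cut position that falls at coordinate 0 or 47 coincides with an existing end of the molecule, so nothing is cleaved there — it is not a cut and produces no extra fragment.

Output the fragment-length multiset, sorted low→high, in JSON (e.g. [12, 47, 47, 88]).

Per-enzyme occurrences:
  TgoIII (TATGA, off=0): no sites
  VbrIX (TTGACAGA, off=2): starts [31] → cuts [33]
  HnxII (CTCTTG, off=5): starts [18, 40] → cuts [23, 45]

Pooled cuts: [23, 33, 45]

Fragments:
  [0,23): 23 bp
  [23,33): 10 bp
  [33,45): 12 bp
  [45,47): 2 bp

[2,10,12,23]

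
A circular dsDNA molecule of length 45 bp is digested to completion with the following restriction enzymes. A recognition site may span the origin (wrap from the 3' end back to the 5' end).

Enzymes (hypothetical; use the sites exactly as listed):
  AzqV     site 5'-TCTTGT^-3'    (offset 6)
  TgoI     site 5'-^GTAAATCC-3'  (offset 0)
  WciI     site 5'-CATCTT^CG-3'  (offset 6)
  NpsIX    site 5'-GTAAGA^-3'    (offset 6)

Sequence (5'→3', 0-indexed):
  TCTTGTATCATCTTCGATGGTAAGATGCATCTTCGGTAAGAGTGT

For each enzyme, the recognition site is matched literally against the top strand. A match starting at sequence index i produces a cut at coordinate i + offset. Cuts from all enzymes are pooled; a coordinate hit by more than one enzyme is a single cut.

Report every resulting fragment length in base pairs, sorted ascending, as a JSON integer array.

Per-enzyme occurrences:
  AzqV (TCTTGT, off=6): starts [0] → cuts [6]
  TgoI (GTAAATCC, off=0): no sites
  WciI (CATCTTCG, off=6): starts [8, 27] → cuts [14, 33]
  NpsIX (GTAAGA, off=6): starts [19, 35] → cuts [25, 41]

All cut coordinates (distinct, sorted): [6, 14, 25, 33, 41]

Fragments:
  6→14: 8 bp
  14→25: 11 bp
  25→33: 8 bp
  33→41: 8 bp
  41→6 (wrap): 45-41+6 = 10 bp

[8,8,8,10,11]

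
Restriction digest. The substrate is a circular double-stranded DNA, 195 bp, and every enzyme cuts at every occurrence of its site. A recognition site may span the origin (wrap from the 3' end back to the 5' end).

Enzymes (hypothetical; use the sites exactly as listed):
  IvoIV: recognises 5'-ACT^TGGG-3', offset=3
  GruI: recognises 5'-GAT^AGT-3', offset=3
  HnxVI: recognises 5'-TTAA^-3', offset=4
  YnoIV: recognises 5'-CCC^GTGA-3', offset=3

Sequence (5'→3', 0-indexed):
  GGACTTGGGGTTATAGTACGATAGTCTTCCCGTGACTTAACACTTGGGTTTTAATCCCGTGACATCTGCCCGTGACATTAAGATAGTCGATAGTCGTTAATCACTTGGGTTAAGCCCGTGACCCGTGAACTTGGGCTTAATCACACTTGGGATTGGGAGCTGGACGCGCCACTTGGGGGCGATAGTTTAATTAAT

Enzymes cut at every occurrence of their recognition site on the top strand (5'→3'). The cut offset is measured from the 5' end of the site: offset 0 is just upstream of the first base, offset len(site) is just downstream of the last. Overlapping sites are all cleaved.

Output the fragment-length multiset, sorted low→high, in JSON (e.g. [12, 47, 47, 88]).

[3,4,4,4,4,5,6,7,7,7,7,7,8,9,9,9,9,10,10,10,13,17,26]

Per-enzyme occurrences:
  IvoIV (ACTTGGG, off=3): starts [2, 41, 102, 128, 144, 170] → cuts [5, 44, 105, 131, 147, 173]
  GruI (GATAGT, off=3): starts [19, 81, 88, 180] → cuts [22, 84, 91, 183]
  HnxVI (TTAA, off=4): starts [36, 50, 77, 96, 109, 136, 186, 190] → cuts [40, 54, 81, 100, 113, 140, 190, 194]
  YnoIV (CCCGTGA, off=3): starts [28, 55, 68, 114, 121] → cuts [31, 58, 71, 117, 124]

All cut coordinates (distinct, sorted): [5, 22, 31, 40, 44, 54, 58, 71, 81, 84, 91, 100, 105, 113, 117, 124, 131, 140, 147, 173, 183, 190, 194]

Fragments:
  5→22: 17 bp
  22→31: 9 bp
  31→40: 9 bp
  40→44: 4 bp
  44→54: 10 bp
  54→58: 4 bp
  58→71: 13 bp
  71→81: 10 bp
  81→84: 3 bp
  84→91: 7 bp
  91→100: 9 bp
  100→105: 5 bp
  105→113: 8 bp
  113→117: 4 bp
  117→124: 7 bp
  124→131: 7 bp
  131→140: 9 bp
  140→147: 7 bp
  147→173: 26 bp
  173→183: 10 bp
  183→190: 7 bp
  190→194: 4 bp
  194→5 (wrap): 195-194+5 = 6 bp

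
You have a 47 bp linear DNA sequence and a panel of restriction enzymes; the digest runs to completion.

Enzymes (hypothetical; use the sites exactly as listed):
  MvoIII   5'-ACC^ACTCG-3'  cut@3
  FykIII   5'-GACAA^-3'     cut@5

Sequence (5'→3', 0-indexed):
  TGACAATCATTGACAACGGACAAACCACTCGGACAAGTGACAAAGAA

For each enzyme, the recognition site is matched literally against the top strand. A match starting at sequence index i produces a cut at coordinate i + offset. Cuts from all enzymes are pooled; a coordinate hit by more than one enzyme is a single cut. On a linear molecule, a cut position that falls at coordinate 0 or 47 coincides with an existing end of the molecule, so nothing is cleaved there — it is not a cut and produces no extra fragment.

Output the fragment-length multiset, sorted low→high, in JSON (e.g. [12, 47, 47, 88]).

[3,4,6,7,7,10,10]

Site scan:
  MvoIII (ACCACTCG, off=3): starts [23] → cuts [26]
  FykIII (GACAA, off=5): starts [1, 11, 18, 31, 38] → cuts [6, 16, 23, 36, 43]

All cut coordinates (distinct, sorted): [6, 16, 23, 26, 36, 43]

Fragment lengths:
  [0,6): 6 bp
  [6,16): 10 bp
  [16,23): 7 bp
  [23,26): 3 bp
  [26,36): 10 bp
  [36,43): 7 bp
  [43,47): 4 bp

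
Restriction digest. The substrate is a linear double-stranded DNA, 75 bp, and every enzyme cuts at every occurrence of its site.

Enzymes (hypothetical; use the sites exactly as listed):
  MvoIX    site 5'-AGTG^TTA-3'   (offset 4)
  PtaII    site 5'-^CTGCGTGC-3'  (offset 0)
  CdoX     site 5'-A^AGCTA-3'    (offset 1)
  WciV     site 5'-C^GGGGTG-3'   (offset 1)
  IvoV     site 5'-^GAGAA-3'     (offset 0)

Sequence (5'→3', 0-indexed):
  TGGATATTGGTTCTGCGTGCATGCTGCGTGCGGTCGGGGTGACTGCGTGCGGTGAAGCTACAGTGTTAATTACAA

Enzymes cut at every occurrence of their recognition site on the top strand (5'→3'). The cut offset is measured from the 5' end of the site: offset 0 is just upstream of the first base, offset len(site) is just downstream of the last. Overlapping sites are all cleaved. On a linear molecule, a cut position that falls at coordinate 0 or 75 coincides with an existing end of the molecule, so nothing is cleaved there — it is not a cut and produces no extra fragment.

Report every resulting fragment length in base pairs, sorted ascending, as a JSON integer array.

[7,10,10,11,12,12,13]

Per-enzyme occurrences:
  MvoIX (AGTGTTA, off=4): starts [61] → cuts [65]
  PtaII (CTGCGTGC, off=0): starts [12, 23, 42] → cuts [12, 23, 42]
  CdoX (AAGCTA, off=1): starts [54] → cuts [55]
  WciV (CGGGGTG, off=1): starts [34] → cuts [35]
  IvoV (GAGAA, off=0): no sites

All cut coordinates (distinct, sorted): [12, 23, 35, 42, 55, 65]

Fragments:
  [0,12): 12 bp
  [12,23): 11 bp
  [23,35): 12 bp
  [35,42): 7 bp
  [42,55): 13 bp
  [55,65): 10 bp
  [65,75): 10 bp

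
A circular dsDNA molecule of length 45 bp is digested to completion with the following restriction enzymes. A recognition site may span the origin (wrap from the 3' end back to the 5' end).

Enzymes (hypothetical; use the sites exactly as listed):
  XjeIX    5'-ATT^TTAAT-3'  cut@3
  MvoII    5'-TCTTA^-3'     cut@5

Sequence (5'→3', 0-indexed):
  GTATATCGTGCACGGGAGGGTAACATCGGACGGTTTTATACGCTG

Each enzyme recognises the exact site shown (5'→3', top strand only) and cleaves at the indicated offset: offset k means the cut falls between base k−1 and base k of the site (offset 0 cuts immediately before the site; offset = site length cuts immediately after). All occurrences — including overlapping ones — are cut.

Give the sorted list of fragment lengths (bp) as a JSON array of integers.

[45]

Site scan:
  XjeIX (ATTTTAAT, off=3): no sites
  MvoII (TCTTA, off=5): no sites

All cut coordinates (distinct, sorted): ∅

Fragment lengths:
  no cuts → one circular fragment of 45 bp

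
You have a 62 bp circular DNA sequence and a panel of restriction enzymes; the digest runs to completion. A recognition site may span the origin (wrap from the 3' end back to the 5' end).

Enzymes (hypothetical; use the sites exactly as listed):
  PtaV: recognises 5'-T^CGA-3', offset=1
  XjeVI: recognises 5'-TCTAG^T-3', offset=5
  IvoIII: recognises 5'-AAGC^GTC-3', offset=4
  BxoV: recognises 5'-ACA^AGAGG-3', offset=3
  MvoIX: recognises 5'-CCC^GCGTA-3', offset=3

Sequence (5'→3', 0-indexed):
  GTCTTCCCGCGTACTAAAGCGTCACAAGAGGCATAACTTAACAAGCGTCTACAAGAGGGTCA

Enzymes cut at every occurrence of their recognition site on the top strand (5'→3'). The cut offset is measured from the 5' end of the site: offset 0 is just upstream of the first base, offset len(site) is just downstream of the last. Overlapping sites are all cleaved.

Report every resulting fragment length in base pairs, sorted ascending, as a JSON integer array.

Scan for sites:
  PtaV (TCGA, off=1): no sites
  XjeVI (TCTAGT, off=5): no sites
  IvoIII (AAGCGTC, off=4): starts [16, 42] → cuts [20, 46]
  BxoV (ACAAGAGG, off=3): starts [23, 50] → cuts [26, 53]
  MvoIX (CCCGCGTA, off=3): starts [5] → cuts [8]

All cut coordinates (distinct, sorted): [8, 20, 26, 46, 53]

Fragments:
  8→20: 12 bp
  20→26: 6 bp
  26→46: 20 bp
  46→53: 7 bp
  53→8 (wrap): 62-53+8 = 17 bp

[6,7,12,17,20]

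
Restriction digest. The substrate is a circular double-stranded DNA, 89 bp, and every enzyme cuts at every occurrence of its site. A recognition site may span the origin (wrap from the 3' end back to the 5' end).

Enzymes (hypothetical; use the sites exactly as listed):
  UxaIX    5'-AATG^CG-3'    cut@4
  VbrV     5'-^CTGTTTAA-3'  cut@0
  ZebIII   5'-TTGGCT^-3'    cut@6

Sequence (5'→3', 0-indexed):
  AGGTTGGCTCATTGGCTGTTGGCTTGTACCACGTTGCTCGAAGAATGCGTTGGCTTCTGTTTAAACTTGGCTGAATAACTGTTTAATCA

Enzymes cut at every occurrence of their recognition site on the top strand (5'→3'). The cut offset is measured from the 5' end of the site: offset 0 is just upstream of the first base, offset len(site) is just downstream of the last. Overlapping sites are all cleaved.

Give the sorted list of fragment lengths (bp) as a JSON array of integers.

[1,6,7,8,8,16,20,23]

Site scan:
  UxaIX (AATGCG, off=4): starts [43] → cuts [47]
  VbrV (CTGTTTAA, off=0): starts [56, 78] → cuts [56, 78]
  ZebIII (TTGGCT, off=6): starts [3, 11, 18, 49, 66] → cuts [9, 17, 24, 55, 72]

Pooled cuts: [9, 17, 24, 47, 55, 56, 72, 78]

Fragments:
  9→17: 8 bp
  17→24: 7 bp
  24→47: 23 bp
  47→55: 8 bp
  55→56: 1 bp
  56→72: 16 bp
  72→78: 6 bp
  78→9 (wrap): 89-78+9 = 20 bp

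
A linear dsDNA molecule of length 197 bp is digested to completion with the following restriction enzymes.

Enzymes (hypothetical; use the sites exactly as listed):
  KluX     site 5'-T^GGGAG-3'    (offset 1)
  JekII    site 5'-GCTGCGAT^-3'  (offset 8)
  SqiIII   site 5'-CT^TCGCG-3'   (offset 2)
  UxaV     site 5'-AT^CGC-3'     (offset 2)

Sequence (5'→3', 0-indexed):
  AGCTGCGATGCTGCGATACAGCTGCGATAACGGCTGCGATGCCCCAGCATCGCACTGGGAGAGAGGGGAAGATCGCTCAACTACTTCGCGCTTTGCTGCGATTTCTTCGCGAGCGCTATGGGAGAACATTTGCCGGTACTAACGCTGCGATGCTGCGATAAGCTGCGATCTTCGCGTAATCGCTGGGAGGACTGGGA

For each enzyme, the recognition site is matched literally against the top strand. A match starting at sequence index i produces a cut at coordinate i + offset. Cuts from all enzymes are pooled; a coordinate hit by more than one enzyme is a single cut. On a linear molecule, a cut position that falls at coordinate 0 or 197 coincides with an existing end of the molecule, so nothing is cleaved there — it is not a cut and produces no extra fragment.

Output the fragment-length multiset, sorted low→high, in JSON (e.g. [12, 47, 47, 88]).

Scan for sites:
  KluX (TGGGAG, off=1): starts [55, 118, 183] → cuts [56, 119, 184]
  JekII (GCTGCGAT, off=8): starts [1, 9, 20, 32, 94, 143, 151, 161] → cuts [9, 17, 28, 40, 102, 151, 159, 169]
  SqiIII (CTTCGCG, off=2): starts [83, 104, 169] → cuts [85, 106, 171]
  UxaV (ATCGC, off=2): starts [48, 71, 178] → cuts [50, 73, 180]

Pooled cuts: [9, 17, 28, 40, 50, 56, 73, 85, 102, 106, 119, 151, 159, 169, 171, 180, 184]

Fragment lengths:
  [0,9): 9 bp
  [9,17): 8 bp
  [17,28): 11 bp
  [28,40): 12 bp
  [40,50): 10 bp
  [50,56): 6 bp
  [56,73): 17 bp
  [73,85): 12 bp
  [85,102): 17 bp
  [102,106): 4 bp
  [106,119): 13 bp
  [119,151): 32 bp
  [151,159): 8 bp
  [159,169): 10 bp
  [169,171): 2 bp
  [171,180): 9 bp
  [180,184): 4 bp
  [184,197): 13 bp

[2,4,4,6,8,8,9,9,10,10,11,12,12,13,13,17,17,32]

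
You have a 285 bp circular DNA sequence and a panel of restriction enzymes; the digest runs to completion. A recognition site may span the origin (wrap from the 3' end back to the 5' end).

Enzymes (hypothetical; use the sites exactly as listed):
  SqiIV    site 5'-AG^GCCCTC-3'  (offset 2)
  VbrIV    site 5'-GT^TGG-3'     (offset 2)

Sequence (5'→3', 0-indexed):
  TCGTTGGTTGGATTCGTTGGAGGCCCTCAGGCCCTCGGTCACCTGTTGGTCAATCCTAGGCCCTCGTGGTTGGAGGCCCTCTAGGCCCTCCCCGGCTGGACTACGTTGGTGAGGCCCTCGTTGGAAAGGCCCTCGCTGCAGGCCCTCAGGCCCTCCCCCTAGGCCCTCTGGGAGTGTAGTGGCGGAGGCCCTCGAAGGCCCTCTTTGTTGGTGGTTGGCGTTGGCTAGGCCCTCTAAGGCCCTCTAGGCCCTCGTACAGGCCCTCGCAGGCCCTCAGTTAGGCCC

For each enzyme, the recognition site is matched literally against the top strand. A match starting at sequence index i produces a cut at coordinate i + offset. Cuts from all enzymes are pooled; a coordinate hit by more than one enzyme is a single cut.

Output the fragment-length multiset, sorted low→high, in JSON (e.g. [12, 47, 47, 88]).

Scan for sites:
  SqiIV AGGCCCTC/2: at [20, 28, 57, 73, 82, 111, 126, 139, 147, 160, 185, 195, 226, 236, 245, 257, 267, 279] ⇒ [22, 30, 59, 75, 84, 113, 128, 141, 149, 162, 187, 197, 228, 238, 247, 259, 269, 281]
  VbrIV GTTGG/2: at [2, 6, 15, 44, 68, 104, 119, 206, 213, 219] ⇒ [4, 8, 17, 46, 70, 106, 121, 208, 215, 221]

All cut coordinates (distinct, sorted): [4, 8, 17, 22, 30, 46, 59, 70, 75, 84, 106, 113, 121, 128, 141, 149, 162, 187, 197, 208, 215, 221, 228, 238, 247, 259, 269, 281]

Fragments:
  4→8: 4 bp
  8→17: 9 bp
  17→22: 5 bp
  22→30: 8 bp
  30→46: 16 bp
  46→59: 13 bp
  59→70: 11 bp
  70→75: 5 bp
  75→84: 9 bp
  84→106: 22 bp
  106→113: 7 bp
  113→121: 8 bp
  121→128: 7 bp
  128→141: 13 bp
  141→149: 8 bp
  149→162: 13 bp
  162→187: 25 bp
  187→197: 10 bp
  197→208: 11 bp
  208→215: 7 bp
  215→221: 6 bp
  221→228: 7 bp
  228→238: 10 bp
  238→247: 9 bp
  247→259: 12 bp
  259→269: 10 bp
  269→281: 12 bp
  281→4 (wrap): 285-281+4 = 8 bp

[4,5,5,6,7,7,7,7,8,8,8,8,9,9,9,10,10,10,11,11,12,12,13,13,13,16,22,25]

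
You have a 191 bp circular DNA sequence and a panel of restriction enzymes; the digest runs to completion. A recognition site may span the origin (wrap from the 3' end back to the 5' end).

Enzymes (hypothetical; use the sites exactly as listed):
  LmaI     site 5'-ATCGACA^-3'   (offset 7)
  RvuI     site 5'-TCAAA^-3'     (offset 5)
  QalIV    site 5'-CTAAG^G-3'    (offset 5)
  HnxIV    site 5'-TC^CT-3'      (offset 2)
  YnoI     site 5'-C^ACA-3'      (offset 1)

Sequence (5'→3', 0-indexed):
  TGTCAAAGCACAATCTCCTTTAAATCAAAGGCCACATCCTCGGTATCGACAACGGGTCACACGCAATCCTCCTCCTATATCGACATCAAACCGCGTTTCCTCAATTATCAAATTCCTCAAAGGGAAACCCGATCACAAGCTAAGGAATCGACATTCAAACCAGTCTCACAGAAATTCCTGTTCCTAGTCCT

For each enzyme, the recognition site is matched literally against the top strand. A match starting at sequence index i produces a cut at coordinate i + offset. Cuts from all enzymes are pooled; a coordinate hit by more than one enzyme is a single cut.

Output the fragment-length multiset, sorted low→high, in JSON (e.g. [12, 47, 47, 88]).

[2,3,3,3,4,5,5,6,6,6,6,7,8,8,9,9,9,10,10,10,11,12,13,13,13]

Scan for sites:
  LmaI ATCGACA/7: at [44, 78, 146] ⇒ [51, 85, 153]
  RvuI TCAAA/5: at [2, 24, 85, 107, 116, 154] ⇒ [7, 29, 90, 112, 121, 159]
  QalIV CTAAGG/5: at [139] ⇒ [144]
  HnxIV TCCT/2: at [15, 36, 66, 69, 72, 97, 113, 175, 181, 187] ⇒ [17, 38, 68, 71, 74, 99, 115, 177, 183, 189]
  YnoI CACA/1: at [8, 32, 57, 133, 166] ⇒ [9, 33, 58, 134, 167]

All cut coordinates (distinct, sorted): [7, 9, 17, 29, 33, 38, 51, 58, 68, 71, 74, 85, 90, 99, 112, 115, 121, 134, 144, 153, 159, 167, 177, 183, 189]

Fragment lengths:
  7→9: 2 bp
  9→17: 8 bp
  17→29: 12 bp
  29→33: 4 bp
  33→38: 5 bp
  38→51: 13 bp
  51→58: 7 bp
  58→68: 10 bp
  68→71: 3 bp
  71→74: 3 bp
  74→85: 11 bp
  85→90: 5 bp
  90→99: 9 bp
  99→112: 13 bp
  112→115: 3 bp
  115→121: 6 bp
  121→134: 13 bp
  134→144: 10 bp
  144→153: 9 bp
  153→159: 6 bp
  159→167: 8 bp
  167→177: 10 bp
  177→183: 6 bp
  183→189: 6 bp
  189→7 (wrap): 191-189+7 = 9 bp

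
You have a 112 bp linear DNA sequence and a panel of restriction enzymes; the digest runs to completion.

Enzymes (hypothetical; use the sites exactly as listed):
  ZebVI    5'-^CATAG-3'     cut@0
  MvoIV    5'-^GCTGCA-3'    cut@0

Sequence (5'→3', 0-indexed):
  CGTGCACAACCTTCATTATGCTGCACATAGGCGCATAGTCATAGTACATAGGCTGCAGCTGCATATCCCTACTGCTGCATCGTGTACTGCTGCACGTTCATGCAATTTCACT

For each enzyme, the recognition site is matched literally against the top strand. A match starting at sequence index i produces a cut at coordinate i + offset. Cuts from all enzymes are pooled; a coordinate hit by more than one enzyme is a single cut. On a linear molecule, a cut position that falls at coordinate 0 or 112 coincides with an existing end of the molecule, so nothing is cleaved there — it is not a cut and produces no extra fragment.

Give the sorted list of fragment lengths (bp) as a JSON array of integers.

[5,6,6,6,7,8,15,16,19,24]

Per-enzyme occurrences:
  ZebVI CATAG/0: at [25, 33, 39, 46] ⇒ [25, 33, 39, 46]
  MvoIV GCTGCA/0: at [19, 51, 57, 73, 88] ⇒ [19, 51, 57, 73, 88]

All cut coordinates (distinct, sorted): [19, 25, 33, 39, 46, 51, 57, 73, 88]

Fragment lengths:
  [0,19): 19 bp
  [19,25): 6 bp
  [25,33): 8 bp
  [33,39): 6 bp
  [39,46): 7 bp
  [46,51): 5 bp
  [51,57): 6 bp
  [57,73): 16 bp
  [73,88): 15 bp
  [88,112): 24 bp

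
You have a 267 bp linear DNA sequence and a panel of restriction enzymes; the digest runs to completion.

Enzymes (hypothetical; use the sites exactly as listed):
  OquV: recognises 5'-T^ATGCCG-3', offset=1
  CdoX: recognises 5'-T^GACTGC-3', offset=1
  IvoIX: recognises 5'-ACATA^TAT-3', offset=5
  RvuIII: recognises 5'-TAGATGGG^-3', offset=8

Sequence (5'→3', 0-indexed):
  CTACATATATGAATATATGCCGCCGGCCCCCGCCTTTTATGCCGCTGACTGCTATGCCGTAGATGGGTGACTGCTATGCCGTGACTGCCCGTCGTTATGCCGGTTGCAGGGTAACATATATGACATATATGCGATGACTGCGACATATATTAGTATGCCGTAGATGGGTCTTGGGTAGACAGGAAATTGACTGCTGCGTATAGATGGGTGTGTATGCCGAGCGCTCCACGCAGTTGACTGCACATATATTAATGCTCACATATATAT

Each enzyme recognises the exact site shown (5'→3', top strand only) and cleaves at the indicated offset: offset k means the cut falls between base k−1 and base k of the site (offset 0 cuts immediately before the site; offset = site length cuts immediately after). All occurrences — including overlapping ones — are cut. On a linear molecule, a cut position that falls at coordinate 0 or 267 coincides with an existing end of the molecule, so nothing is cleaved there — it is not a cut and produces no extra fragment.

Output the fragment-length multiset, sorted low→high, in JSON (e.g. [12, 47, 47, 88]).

Site scan:
  OquV TATGCCG/1: at [15, 37, 52, 74, 95, 153, 212] ⇒ [16, 38, 53, 75, 96, 154, 213]
  CdoX TGACTGC/1: at [45, 67, 81, 134, 187, 234] ⇒ [46, 68, 82, 135, 188, 235]
  IvoIX ACATATAT/5: at [2, 113, 122, 142, 241, 257] ⇒ [7, 118, 127, 147, 246, 262]
  RvuIII TAGATGGG/8: at [59, 160, 200] ⇒ [67, 168, 208]

All cut coordinates (distinct, sorted): [7, 16, 38, 46, 53, 67, 68, 75, 82, 96, 118, 127, 135, 147, 154, 168, 188, 208, 213, 235, 246, 262]

Fragment lengths:
  [0,7): 7 bp
  [7,16): 9 bp
  [16,38): 22 bp
  [38,46): 8 bp
  [46,53): 7 bp
  [53,67): 14 bp
  [67,68): 1 bp
  [68,75): 7 bp
  [75,82): 7 bp
  [82,96): 14 bp
  [96,118): 22 bp
  [118,127): 9 bp
  [127,135): 8 bp
  [135,147): 12 bp
  [147,154): 7 bp
  [154,168): 14 bp
  [168,188): 20 bp
  [188,208): 20 bp
  [208,213): 5 bp
  [213,235): 22 bp
  [235,246): 11 bp
  [246,262): 16 bp
  [262,267): 5 bp

[1,5,5,7,7,7,7,7,8,8,9,9,11,12,14,14,14,16,20,20,22,22,22]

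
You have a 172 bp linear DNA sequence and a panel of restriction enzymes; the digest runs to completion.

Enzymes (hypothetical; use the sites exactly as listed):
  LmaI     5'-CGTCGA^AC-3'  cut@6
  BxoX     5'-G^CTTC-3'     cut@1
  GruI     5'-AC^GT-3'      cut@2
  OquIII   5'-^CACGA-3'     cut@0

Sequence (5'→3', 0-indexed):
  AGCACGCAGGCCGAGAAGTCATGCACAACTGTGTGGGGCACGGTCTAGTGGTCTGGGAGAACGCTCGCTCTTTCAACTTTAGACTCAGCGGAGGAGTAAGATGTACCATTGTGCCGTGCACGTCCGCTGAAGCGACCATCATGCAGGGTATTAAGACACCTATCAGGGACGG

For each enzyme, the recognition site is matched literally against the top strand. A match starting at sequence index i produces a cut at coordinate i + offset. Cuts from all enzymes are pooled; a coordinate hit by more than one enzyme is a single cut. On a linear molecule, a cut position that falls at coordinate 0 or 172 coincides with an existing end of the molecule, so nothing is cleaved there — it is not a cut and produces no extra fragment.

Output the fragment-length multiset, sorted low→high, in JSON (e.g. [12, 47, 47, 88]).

Per-enzyme occurrences:
  LmaI (CGTCGAAC, off=6): no sites
  BxoX (GCTTC, off=1): no sites
  GruI ACGT/2: at [119] ⇒ [121]
  OquIII (CACGA, off=0): no sites

Pooled cuts: [121]

Fragments:
  [0,121): 121 bp
  [121,172): 51 bp

[51,121]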